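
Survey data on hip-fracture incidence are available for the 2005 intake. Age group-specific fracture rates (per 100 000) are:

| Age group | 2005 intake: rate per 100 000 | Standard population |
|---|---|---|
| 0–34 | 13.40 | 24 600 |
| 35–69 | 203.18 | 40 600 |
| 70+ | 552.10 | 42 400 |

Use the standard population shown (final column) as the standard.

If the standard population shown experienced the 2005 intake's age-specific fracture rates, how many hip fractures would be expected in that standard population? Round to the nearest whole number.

Expected hip fractures = Σ (standard pop × age-specific rate ÷ 100 000)
= 24 600×13.40/100 000 + 40 600×203.18/100 000 + 42 400×552.10/100 000
= 3.30 + 82.49 + 234.09 = 319.88.

320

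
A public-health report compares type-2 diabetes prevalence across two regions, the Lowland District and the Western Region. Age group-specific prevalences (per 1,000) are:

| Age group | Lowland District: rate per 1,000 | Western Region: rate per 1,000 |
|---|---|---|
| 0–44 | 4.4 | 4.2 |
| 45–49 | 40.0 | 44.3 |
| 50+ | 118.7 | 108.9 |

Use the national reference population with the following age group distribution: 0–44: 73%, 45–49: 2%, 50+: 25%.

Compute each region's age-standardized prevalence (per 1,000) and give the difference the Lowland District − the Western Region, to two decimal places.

Standard weights: 0.73, 0.02, 0.25.
The Lowland District: 0.7300×4.4 + 0.0200×40.0 + 0.2500×118.7 = 33.6870 per 1,000.
The Western Region: 0.7300×4.2 + 0.0200×44.3 + 0.2500×108.9 = 31.1770 per 1,000.
Difference = 33.6870 − 31.1770 = 2.5100.

2.51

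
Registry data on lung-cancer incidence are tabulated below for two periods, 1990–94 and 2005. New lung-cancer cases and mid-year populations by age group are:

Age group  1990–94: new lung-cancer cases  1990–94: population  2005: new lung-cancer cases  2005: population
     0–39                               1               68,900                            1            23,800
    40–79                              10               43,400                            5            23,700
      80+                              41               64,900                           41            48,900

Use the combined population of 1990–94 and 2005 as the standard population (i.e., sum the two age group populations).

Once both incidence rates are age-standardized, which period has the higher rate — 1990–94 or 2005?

2005

Age-specific rates per 100,000 for 1990–94: 1.45, 23.04, 63.17.
For 2005: 4.20, 21.10, 83.84.
Combined standard total = 273,600; weights = 0.3388, 0.2452, 0.4159.
1990–94: 0.3388×1.45 + 0.2452×23.04 + 0.4159×63.17 = 32.4190 per 100,000.
2005: 0.3388×4.20 + 0.2452×21.10 + 0.4159×83.84 = 41.4716 per 100,000.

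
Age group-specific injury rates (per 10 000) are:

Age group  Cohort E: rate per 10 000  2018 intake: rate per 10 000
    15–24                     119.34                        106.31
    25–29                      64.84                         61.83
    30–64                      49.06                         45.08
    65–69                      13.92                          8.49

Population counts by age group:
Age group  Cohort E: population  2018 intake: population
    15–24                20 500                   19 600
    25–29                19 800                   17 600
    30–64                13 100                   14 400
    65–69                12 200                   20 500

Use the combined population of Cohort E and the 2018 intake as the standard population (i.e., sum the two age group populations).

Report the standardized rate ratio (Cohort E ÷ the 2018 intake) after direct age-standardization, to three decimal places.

1.114

Combined standard total = 137 700; weights = 0.2912, 0.2716, 0.1997, 0.2375.
Cohort E: 0.2912×119.34 + 0.2716×64.84 + 0.1997×49.06 + 0.2375×13.92 = 65.4676 per 10 000.
The 2018 intake: 0.2912×106.31 + 0.2716×61.83 + 0.1997×45.08 + 0.2375×8.49 = 58.7712 per 10 000.
Ratio = 65.4676 ÷ 58.7712 = 1.11394.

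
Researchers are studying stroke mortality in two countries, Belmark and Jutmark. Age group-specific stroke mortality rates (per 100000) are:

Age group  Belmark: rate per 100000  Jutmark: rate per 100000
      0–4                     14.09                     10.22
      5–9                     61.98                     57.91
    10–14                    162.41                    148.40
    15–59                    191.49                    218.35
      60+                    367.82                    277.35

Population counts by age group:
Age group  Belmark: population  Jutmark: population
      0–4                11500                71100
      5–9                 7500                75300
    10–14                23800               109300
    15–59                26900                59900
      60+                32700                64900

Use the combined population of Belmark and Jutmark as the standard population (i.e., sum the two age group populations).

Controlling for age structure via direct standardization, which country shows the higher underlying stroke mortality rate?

Combined standard total = 482900; weights = 0.1710, 0.1715, 0.2756, 0.1797, 0.2021.
Belmark: 0.1710×14.09 + 0.1715×61.98 + 0.2756×162.41 + 0.1797×191.49 + 0.2021×367.82 = 166.5627 per 100000.
Jutmark: 0.1710×10.22 + 0.1715×57.91 + 0.2756×148.40 + 0.1797×218.35 + 0.2021×277.35 = 147.8842 per 100000.

Belmark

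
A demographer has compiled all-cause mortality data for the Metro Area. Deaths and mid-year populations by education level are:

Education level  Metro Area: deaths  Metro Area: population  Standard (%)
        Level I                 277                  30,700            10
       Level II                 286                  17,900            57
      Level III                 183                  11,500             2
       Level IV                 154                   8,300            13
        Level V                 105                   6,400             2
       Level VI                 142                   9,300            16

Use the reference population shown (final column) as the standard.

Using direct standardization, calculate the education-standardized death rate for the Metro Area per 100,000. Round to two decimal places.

Education-specific rates per 100,000 for the Metro Area: 902.28, 1597.77, 1591.30, 1855.42, 1640.62, 1526.88.
Standard weights: 0.10, 0.57, 0.02, 0.13, 0.02, 0.16.
Standardized rate: 0.1000×902.28 + 0.5700×1597.77 + 0.0200×1591.30 + 0.1300×1855.42 + 0.0200×1640.62 + 0.1600×1526.88 = 1551.0988 per 100,000.

1551.10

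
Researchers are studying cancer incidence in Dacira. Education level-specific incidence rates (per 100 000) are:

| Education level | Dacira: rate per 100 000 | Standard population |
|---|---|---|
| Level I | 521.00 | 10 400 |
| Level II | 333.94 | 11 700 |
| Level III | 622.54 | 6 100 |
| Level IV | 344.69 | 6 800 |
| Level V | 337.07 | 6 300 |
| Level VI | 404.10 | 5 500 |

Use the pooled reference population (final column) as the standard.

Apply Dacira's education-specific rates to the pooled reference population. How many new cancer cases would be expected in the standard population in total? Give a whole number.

Expected new cancer cases = Σ (standard pop × education-specific rate ÷ 100 000)
= 10 400×521.00/100 000 + 11 700×333.94/100 000 + 6 100×622.54/100 000 + 6 800×344.69/100 000 + 6 300×337.07/100 000 + 5 500×404.10/100 000
= 54.18 + 39.07 + 37.97 + 23.44 + 21.24 + 22.23 = 198.13.

198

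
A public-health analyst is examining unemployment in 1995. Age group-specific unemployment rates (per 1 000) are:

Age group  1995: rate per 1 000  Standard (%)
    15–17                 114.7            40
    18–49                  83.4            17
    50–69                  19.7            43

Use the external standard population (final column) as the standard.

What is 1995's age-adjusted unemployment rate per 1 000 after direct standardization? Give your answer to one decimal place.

Standard weights: 0.40, 0.17, 0.43.
Standardized rate: 0.4000×114.7 + 0.1700×83.4 + 0.4300×19.7 = 68.5290 per 1 000.

68.5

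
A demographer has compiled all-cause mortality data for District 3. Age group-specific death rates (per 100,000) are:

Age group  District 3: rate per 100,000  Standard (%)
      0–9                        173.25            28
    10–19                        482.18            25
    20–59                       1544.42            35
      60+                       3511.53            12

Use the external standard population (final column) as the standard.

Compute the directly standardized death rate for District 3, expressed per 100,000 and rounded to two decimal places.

1130.99

Standard weights: 0.28, 0.25, 0.35, 0.12.
Standardized rate: 0.2800×173.25 + 0.2500×482.18 + 0.3500×1544.42 + 0.1200×3511.53 = 1130.9856 per 100,000.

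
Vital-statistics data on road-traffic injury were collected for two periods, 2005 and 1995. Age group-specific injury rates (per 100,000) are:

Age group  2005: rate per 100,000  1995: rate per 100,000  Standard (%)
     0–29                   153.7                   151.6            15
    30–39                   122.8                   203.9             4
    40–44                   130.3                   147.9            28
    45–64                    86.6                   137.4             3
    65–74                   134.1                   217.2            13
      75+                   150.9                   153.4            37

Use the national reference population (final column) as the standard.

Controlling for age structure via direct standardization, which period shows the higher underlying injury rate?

1995

Standard weights: 0.15, 0.04, 0.28, 0.03, 0.13, 0.37.
2005: 0.1500×153.7 + 0.0400×122.8 + 0.2800×130.3 + 0.0300×86.6 + 0.1300×134.1 + 0.3700×150.9 = 140.3150 per 100,000.
1995: 0.1500×151.6 + 0.0400×203.9 + 0.2800×147.9 + 0.0300×137.4 + 0.1300×217.2 + 0.3700×153.4 = 161.4240 per 100,000.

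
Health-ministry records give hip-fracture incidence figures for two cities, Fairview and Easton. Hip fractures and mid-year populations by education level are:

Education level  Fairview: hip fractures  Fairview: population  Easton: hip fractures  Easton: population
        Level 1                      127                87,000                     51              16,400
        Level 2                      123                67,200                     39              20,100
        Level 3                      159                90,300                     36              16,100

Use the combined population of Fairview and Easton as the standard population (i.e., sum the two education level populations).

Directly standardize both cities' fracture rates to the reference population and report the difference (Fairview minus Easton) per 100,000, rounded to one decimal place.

Education-specific rates per 100,000 for Fairview: 145.98, 183.04, 176.08.
For Easton: 310.98, 194.03, 223.60.
Combined standard total = 297,100; weights = 0.3480, 0.2938, 0.3581.
Fairview: 0.3480×145.98 + 0.2938×183.04 + 0.3581×176.08 = 167.6470 per 100,000.
Easton: 0.3480×310.98 + 0.2938×194.03 + 0.3581×223.60 = 245.3214 per 100,000.
Difference = 167.6470 − 245.3214 = -77.6744.

-77.7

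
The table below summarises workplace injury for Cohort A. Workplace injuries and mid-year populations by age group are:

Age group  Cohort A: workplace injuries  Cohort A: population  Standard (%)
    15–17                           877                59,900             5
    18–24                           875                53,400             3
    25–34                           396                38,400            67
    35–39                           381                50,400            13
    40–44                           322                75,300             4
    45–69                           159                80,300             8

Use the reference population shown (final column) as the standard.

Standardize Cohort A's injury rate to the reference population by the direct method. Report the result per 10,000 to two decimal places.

Age-specific rates per 10,000 for Cohort A: 146.41, 163.86, 103.12, 75.60, 42.76, 19.80.
Standard weights: 0.05, 0.03, 0.67, 0.13, 0.04, 0.08.
Standardized rate: 0.0500×146.41 + 0.0300×163.86 + 0.6700×103.12 + 0.1300×75.60 + 0.0400×42.76 + 0.0800×19.80 = 94.4519 per 10,000.

94.45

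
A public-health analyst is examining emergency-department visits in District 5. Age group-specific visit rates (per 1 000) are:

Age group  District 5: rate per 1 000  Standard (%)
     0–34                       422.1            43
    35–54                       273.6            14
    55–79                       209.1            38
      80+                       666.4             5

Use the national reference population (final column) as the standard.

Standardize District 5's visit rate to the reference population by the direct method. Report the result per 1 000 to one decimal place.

332.6

Standard weights: 0.43, 0.14, 0.38, 0.05.
Standardized rate: 0.4300×422.1 + 0.1400×273.6 + 0.3800×209.1 + 0.0500×666.4 = 332.5850 per 1 000.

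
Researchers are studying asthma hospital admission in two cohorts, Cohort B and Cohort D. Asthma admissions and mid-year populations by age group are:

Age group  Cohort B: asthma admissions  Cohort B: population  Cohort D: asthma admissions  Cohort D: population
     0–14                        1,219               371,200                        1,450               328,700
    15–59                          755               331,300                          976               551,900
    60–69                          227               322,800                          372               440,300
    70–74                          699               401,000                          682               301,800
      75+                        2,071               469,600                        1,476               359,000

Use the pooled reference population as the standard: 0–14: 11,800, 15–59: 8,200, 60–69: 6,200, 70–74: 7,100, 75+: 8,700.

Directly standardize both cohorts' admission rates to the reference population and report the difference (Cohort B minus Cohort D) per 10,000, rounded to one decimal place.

-2.6

Age-specific rates per 10,000 for Cohort B: 32.84, 22.79, 7.03, 17.43, 44.10.
For Cohort D: 44.11, 17.68, 8.45, 22.60, 41.11.
Standard total = 42,000; weights = 0.2810, 0.1952, 0.1476, 0.1690, 0.2071.
Cohort B: 0.2810×32.84 + 0.1952×22.79 + 0.1476×7.03 + 0.1690×17.43 + 0.2071×44.10 = 26.7957 per 10,000.
Cohort D: 0.2810×44.11 + 0.1952×17.68 + 0.1476×8.45 + 0.1690×22.60 + 0.2071×41.11 = 29.4302 per 10,000.
Difference = 26.7957 − 29.4302 = -2.6345.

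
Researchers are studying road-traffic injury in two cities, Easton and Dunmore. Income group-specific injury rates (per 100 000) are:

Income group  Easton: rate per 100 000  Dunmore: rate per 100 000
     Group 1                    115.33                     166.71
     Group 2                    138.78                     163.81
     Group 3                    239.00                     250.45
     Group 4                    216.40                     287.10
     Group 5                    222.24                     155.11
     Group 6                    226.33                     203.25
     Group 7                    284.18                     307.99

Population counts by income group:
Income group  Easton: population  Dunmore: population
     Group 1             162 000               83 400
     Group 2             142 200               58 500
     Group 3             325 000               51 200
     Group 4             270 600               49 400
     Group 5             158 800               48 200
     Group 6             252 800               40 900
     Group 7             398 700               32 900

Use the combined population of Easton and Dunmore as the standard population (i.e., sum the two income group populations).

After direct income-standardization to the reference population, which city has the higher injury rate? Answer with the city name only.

Combined standard total = 2 074 600; weights = 0.1183, 0.0967, 0.1813, 0.1542, 0.0998, 0.1416, 0.2080.
Easton: 0.1183×115.33 + 0.0967×138.78 + 0.1813×239.00 + 0.1542×216.40 + 0.0998×222.24 + 0.1416×226.33 + 0.2080×284.18 = 217.1232 per 100 000.
Dunmore: 0.1183×166.71 + 0.0967×163.81 + 0.1813×250.45 + 0.1542×287.10 + 0.0998×155.11 + 0.1416×203.25 + 0.2080×307.99 = 233.5917 per 100 000.
The crude rates (222.48 vs 209.64) would put Easton higher, but that reflects its income composition; once standardized to a common income structure, Dunmore has the higher underlying rate.

Dunmore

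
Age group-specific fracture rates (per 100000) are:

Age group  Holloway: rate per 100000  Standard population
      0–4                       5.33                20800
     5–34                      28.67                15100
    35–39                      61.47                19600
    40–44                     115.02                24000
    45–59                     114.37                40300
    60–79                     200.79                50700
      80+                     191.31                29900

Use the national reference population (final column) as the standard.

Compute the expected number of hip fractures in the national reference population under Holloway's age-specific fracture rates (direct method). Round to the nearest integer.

Expected hip fractures = Σ (standard pop × age-specific rate ÷ 100000)
= 20800×5.33/100000 + 15100×28.67/100000 + 19600×61.47/100000 + 24000×115.02/100000 + 40300×114.37/100000 + 50700×200.79/100000 + 29900×191.31/100000
= 1.11 + 4.33 + 12.05 + 27.60 + 46.09 + 101.80 + 57.20 = 250.18.

250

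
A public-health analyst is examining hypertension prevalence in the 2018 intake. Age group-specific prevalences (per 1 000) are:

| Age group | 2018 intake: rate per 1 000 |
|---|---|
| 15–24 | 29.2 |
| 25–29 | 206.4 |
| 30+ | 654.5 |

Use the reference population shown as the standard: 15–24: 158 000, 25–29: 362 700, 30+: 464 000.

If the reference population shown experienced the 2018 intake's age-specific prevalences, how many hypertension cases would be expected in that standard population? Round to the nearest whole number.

383163

Expected hypertension cases = Σ (standard pop × age-specific rate ÷ 1 000)
= 158 000×29.2/1 000 + 362 700×206.4/1 000 + 464 000×654.5/1 000
= 4613.60 + 74861.28 + 303688.00 = 383162.88.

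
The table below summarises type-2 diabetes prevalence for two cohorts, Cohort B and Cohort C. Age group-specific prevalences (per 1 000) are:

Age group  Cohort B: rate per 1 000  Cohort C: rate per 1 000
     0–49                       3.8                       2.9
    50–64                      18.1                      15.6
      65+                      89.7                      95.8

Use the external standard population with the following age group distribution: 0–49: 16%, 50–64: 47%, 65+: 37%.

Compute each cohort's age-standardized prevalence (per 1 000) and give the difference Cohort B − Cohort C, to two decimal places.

-0.94

Standard weights: 0.16, 0.47, 0.37.
Cohort B: 0.1600×3.8 + 0.4700×18.1 + 0.3700×89.7 = 42.3040 per 1 000.
Cohort C: 0.1600×2.9 + 0.4700×15.6 + 0.3700×95.8 = 43.2420 per 1 000.
Difference = 42.3040 − 43.2420 = -0.9380.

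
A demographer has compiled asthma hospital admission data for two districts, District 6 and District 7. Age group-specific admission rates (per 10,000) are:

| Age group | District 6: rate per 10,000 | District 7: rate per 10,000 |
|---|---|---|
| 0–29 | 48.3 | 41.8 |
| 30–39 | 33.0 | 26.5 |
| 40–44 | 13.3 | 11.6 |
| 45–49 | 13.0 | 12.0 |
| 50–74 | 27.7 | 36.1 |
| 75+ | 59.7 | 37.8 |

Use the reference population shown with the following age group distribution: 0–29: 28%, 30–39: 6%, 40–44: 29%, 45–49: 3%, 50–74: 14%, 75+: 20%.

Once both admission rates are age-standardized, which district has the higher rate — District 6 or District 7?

District 6

Standard weights: 0.28, 0.06, 0.29, 0.03, 0.14, 0.20.
District 6: 0.2800×48.3 + 0.0600×33.0 + 0.2900×13.3 + 0.0300×13.0 + 0.1400×27.7 + 0.2000×59.7 = 35.5690 per 10,000.
District 7: 0.2800×41.8 + 0.0600×26.5 + 0.2900×11.6 + 0.0300×12.0 + 0.1400×36.1 + 0.2000×37.8 = 29.6320 per 10,000.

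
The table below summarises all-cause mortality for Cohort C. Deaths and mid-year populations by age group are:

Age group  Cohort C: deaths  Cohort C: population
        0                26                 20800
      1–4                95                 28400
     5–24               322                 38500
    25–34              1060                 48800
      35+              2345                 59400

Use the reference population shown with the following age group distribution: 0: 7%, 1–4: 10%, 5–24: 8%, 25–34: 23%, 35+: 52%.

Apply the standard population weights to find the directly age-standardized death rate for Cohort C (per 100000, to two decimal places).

Age-specific rates per 100000 for Cohort C: 125.00, 334.51, 836.36, 2172.13, 3947.81.
Standard weights: 0.07, 0.10, 0.08, 0.23, 0.52.
Standardized rate: 0.0700×125.00 + 0.1000×334.51 + 0.0800×836.36 + 0.2300×2172.13 + 0.5200×3947.81 = 2661.5619 per 100000.

2661.56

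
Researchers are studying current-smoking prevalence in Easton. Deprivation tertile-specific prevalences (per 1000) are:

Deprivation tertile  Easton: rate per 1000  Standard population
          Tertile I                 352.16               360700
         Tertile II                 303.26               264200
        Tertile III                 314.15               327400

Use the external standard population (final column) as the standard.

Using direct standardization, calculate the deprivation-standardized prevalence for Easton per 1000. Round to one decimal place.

Standard total = 952300; weights = 0.3788, 0.2774, 0.3438.
Standardized rate: 0.3788×352.16 + 0.2774×303.26 + 0.3438×314.15 = 325.5257 per 1000.

325.5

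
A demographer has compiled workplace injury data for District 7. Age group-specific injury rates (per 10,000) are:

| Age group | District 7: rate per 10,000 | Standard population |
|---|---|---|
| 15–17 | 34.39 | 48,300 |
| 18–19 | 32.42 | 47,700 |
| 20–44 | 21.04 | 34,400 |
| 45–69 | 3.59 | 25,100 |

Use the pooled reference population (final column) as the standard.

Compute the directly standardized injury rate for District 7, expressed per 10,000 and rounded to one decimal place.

Standard total = 155,500; weights = 0.3106, 0.3068, 0.2212, 0.1614.
Standardized rate: 0.3106×34.39 + 0.3068×32.42 + 0.2212×21.04 + 0.1614×3.59 = 25.8608 per 10,000.

25.9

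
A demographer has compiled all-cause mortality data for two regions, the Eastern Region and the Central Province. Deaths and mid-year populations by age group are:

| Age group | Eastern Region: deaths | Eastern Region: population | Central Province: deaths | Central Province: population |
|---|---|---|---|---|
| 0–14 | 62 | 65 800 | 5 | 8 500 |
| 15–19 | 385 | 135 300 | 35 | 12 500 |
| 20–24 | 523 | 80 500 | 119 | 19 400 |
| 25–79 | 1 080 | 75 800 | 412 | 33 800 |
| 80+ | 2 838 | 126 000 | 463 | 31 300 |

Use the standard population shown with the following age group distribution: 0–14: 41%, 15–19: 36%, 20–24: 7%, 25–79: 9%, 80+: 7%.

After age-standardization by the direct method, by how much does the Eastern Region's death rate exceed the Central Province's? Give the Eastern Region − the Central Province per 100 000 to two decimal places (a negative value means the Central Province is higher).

91.34

Age-specific rates per 100 000 for the Eastern Region: 94.22, 284.55, 649.69, 1424.80, 2252.38.
For the Central Province: 58.82, 280.00, 613.40, 1218.93, 1479.23.
Standard weights: 0.41, 0.36, 0.07, 0.09, 0.07.
The Eastern Region: 0.4100×94.22 + 0.3600×284.55 + 0.0700×649.69 + 0.0900×1424.80 + 0.0700×2252.38 = 472.4484 per 100 000.
The Central Province: 0.4100×58.82 + 0.3600×280.00 + 0.0700×613.40 + 0.0900×1218.93 + 0.0700×1479.23 = 381.1063 per 100 000.
Difference = 472.4484 − 381.1063 = 91.3421.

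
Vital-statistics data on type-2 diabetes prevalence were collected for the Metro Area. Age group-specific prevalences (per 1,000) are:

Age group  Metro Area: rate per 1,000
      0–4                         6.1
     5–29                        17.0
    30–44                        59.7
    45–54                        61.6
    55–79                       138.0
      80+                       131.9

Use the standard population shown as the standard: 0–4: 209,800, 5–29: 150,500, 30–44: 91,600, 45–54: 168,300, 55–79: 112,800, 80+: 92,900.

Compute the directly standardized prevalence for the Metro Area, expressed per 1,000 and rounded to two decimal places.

57.51

Standard total = 825,900; weights = 0.2540, 0.1822, 0.1109, 0.2038, 0.1366, 0.1125.
Standardized rate: 0.2540×6.1 + 0.1822×17.0 + 0.1109×59.7 + 0.2038×61.6 + 0.1366×138.0 + 0.1125×131.9 = 57.5057 per 1,000.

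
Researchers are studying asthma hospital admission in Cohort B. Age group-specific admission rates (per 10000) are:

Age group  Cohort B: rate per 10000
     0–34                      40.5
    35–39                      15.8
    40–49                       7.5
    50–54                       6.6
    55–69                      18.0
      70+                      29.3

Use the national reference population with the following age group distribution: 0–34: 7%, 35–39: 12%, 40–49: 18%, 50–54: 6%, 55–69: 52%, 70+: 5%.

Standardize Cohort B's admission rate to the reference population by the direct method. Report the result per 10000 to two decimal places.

17.30

Standard weights: 0.07, 0.12, 0.18, 0.06, 0.52, 0.05.
Standardized rate: 0.0700×40.5 + 0.1200×15.8 + 0.1800×7.5 + 0.0600×6.6 + 0.5200×18.0 + 0.0500×29.3 = 17.3020 per 10000.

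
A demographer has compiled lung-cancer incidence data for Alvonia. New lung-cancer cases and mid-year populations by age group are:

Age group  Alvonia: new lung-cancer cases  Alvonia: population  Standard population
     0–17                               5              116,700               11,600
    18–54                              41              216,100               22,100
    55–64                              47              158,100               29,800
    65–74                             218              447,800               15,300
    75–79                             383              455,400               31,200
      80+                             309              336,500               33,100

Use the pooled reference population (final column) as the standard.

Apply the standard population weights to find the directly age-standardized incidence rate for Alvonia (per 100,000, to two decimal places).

54.25

Age-specific rates per 100,000 for Alvonia: 4.28, 18.97, 29.73, 48.68, 84.10, 91.83.
Standard total = 143,100; weights = 0.0811, 0.1544, 0.2082, 0.1069, 0.2180, 0.2313.
Standardized rate: 0.0811×4.28 + 0.1544×18.97 + 0.2082×29.73 + 0.1069×48.68 + 0.2180×84.10 + 0.2313×91.83 = 54.2502 per 100,000.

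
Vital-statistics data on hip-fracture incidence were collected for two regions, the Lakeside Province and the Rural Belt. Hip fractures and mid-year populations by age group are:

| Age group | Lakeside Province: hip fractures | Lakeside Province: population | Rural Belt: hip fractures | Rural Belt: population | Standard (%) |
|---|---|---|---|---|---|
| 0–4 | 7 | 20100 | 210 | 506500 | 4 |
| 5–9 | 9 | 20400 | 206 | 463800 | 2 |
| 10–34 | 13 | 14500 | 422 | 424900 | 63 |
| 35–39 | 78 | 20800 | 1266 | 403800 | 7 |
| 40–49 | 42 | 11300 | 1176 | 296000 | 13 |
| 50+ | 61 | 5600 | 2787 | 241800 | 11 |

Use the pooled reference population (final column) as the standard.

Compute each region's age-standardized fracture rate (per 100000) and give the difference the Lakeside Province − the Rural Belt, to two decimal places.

Age-specific rates per 100000 for the Lakeside Province: 34.83, 44.12, 89.66, 375.00, 371.68, 1089.29.
For the Rural Belt: 41.46, 44.42, 99.32, 313.52, 397.30, 1152.61.
Standard weights: 0.04, 0.02, 0.63, 0.07, 0.13, 0.11.
The Lakeside Province: 0.0400×34.83 + 0.0200×44.12 + 0.6300×89.66 + 0.0700×375.00 + 0.1300×371.68 + 0.1100×1089.29 = 253.1482 per 100000.
The Rural Belt: 0.0400×41.46 + 0.0200×44.42 + 0.6300×99.32 + 0.0700×313.52 + 0.1300×397.30 + 0.1100×1152.61 = 265.4985 per 100000.
Difference = 253.1482 − 265.4985 = -12.3504.

-12.35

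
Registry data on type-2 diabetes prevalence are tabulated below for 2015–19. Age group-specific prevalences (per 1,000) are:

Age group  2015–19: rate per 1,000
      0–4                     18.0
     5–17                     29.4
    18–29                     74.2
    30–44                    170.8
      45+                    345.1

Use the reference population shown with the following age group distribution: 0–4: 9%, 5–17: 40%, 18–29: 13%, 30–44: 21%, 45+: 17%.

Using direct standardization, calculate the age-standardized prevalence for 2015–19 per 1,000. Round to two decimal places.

117.56

Standard weights: 0.09, 0.40, 0.13, 0.21, 0.17.
Standardized rate: 0.0900×18.0 + 0.4000×29.4 + 0.1300×74.2 + 0.2100×170.8 + 0.1700×345.1 = 117.5610 per 1,000.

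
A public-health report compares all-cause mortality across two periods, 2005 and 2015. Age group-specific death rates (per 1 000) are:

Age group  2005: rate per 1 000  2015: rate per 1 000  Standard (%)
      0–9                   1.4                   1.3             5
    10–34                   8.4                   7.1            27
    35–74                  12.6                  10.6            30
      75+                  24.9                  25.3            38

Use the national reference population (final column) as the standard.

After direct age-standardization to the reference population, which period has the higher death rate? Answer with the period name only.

Standard weights: 0.05, 0.27, 0.30, 0.38.
2005: 0.0500×1.4 + 0.2700×8.4 + 0.3000×12.6 + 0.3800×24.9 = 15.5800 per 1 000.
2015: 0.0500×1.3 + 0.2700×7.1 + 0.3000×10.6 + 0.3800×25.3 = 14.7760 per 1 000.

2005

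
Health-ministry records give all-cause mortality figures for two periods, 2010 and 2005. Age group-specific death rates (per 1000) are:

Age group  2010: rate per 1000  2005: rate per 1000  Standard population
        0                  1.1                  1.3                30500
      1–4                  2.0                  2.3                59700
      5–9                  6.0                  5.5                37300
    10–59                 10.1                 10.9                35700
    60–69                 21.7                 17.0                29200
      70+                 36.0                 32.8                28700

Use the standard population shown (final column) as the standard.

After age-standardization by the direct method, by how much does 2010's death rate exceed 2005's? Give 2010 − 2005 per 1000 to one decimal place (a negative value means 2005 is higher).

0.9

Standard total = 221100; weights = 0.1379, 0.2700, 0.1687, 0.1615, 0.1321, 0.1298.
2010: 0.1379×1.1 + 0.2700×2.0 + 0.1687×6.0 + 0.1615×10.1 + 0.1321×21.7 + 0.1298×36.0 = 10.8736 per 1000.
2005: 0.1379×1.3 + 0.2700×2.3 + 0.1687×5.5 + 0.1615×10.9 + 0.1321×17.0 + 0.1298×32.8 = 9.9910 per 1000.
Difference = 10.8736 − 9.9910 = 0.8827.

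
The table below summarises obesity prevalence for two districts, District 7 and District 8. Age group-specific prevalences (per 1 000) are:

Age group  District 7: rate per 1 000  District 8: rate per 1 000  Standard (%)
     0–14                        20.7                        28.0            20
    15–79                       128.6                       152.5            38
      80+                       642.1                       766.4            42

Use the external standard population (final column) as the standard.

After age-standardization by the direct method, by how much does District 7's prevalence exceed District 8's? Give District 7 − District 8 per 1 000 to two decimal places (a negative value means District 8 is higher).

-62.75

Standard weights: 0.20, 0.38, 0.42.
District 7: 0.2000×20.7 + 0.3800×128.6 + 0.4200×642.1 = 322.6900 per 1 000.
District 8: 0.2000×28.0 + 0.3800×152.5 + 0.4200×766.4 = 385.4380 per 1 000.
Difference = 322.6900 − 385.4380 = -62.7480.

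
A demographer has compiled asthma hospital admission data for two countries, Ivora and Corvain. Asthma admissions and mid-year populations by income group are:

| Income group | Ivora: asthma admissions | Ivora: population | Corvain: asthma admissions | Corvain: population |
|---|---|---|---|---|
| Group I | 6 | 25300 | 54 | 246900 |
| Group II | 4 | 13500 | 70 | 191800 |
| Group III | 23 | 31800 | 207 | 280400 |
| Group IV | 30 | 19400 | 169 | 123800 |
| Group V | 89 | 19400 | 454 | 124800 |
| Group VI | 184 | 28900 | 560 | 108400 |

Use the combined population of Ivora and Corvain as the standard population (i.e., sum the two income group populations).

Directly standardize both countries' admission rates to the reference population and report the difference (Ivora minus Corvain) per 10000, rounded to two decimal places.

2.59

Income-specific rates per 10000 for Ivora: 2.37, 2.96, 7.23, 15.46, 45.88, 63.67.
For Corvain: 2.19, 3.65, 7.38, 13.65, 36.38, 51.66.
Combined standard total = 1214400; weights = 0.2241, 0.1691, 0.2571, 0.1179, 0.1187, 0.1131.
Ivora: 0.2241×2.37 + 0.1691×2.96 + 0.2571×7.23 + 0.1179×15.46 + 0.1187×45.88 + 0.1131×63.67 = 17.3611 per 10000.
Corvain: 0.2241×2.19 + 0.1691×3.65 + 0.2571×7.38 + 0.1179×13.65 + 0.1187×36.38 + 0.1131×51.66 = 14.7751 per 10000.
Difference = 17.3611 − 14.7751 = 2.5859.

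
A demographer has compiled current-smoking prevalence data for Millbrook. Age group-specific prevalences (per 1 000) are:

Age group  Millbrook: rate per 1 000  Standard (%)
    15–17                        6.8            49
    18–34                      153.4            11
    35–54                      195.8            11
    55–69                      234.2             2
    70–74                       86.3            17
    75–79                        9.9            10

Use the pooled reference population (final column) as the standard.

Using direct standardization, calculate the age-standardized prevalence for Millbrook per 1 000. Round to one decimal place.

62.1

Standard weights: 0.49, 0.11, 0.11, 0.02, 0.17, 0.10.
Standardized rate: 0.4900×6.8 + 0.1100×153.4 + 0.1100×195.8 + 0.0200×234.2 + 0.1700×86.3 + 0.1000×9.9 = 62.0890 per 1 000.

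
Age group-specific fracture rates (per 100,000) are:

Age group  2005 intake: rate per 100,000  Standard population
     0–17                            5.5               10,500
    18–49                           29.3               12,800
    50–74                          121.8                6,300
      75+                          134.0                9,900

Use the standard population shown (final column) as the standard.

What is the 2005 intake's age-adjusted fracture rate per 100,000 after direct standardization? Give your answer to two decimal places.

Standard total = 39,500; weights = 0.2658, 0.3241, 0.1595, 0.2506.
Standardized rate: 0.2658×5.5 + 0.3241×29.3 + 0.1595×121.8 + 0.2506×134.0 = 63.9678 per 100,000.

63.97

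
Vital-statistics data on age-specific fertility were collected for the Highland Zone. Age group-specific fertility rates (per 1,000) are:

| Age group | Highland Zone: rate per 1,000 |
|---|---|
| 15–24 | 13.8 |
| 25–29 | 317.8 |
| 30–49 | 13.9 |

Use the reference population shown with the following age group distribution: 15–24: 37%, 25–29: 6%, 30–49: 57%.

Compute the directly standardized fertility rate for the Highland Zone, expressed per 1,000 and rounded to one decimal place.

32.1

Standard weights: 0.37, 0.06, 0.57.
Standardized rate: 0.3700×13.8 + 0.0600×317.8 + 0.5700×13.9 = 32.0970 per 1,000.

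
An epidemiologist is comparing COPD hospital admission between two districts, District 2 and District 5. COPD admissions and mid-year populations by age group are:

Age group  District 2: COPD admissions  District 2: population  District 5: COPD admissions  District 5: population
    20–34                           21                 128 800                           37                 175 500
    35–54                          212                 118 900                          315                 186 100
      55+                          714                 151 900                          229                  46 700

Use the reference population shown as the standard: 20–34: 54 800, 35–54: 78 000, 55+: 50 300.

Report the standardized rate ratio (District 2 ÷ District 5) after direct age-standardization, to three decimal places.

Age-specific rates per 10 000 for District 2: 1.63, 17.83, 47.00.
For District 5: 2.11, 16.93, 49.04.
Standard total = 183 100; weights = 0.2993, 0.4260, 0.2747.
District 2: 0.2993×1.63 + 0.4260×17.83 + 0.2747×47.00 = 20.9963 per 10 000.
District 5: 0.2993×2.11 + 0.4260×16.93 + 0.2747×49.04 = 21.3125 per 10 000.
Ratio = 20.9963 ÷ 21.3125 = 0.98516.

0.985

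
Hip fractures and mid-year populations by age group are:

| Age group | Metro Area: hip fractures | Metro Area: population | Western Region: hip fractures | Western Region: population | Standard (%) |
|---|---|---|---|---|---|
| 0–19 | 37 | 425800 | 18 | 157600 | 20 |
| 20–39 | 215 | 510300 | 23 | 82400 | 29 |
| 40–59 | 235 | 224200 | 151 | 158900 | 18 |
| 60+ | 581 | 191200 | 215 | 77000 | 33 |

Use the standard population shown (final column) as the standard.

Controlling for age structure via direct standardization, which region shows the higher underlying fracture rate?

Age-specific rates per 100000 for the Metro Area: 8.69, 42.13, 104.82, 303.87.
For the Western Region: 11.42, 27.91, 95.03, 279.22.
Standard weights: 0.20, 0.29, 0.18, 0.33.
The Metro Area: 0.2000×8.69 + 0.2900×42.13 + 0.1800×104.82 + 0.3300×303.87 = 133.1005 per 100000.
The Western Region: 0.2000×11.42 + 0.2900×27.91 + 0.1800×95.03 + 0.3300×279.22 = 119.6269 per 100000.
The crude rates (79.02 vs 85.52) would put the Western Region higher, but that reflects its age composition; once standardized to a common age structure, the Metro Area has the higher underlying rate.

Metro Area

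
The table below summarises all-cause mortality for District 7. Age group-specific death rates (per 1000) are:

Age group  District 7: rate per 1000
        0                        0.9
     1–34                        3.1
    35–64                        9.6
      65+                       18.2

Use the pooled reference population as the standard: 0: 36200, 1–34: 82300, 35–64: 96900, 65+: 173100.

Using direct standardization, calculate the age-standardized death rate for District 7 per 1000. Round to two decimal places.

Standard total = 388500; weights = 0.0932, 0.2118, 0.2494, 0.4456.
Standardized rate: 0.0932×0.9 + 0.2118×3.1 + 0.2494×9.6 + 0.4456×18.2 = 11.2442 per 1000.

11.24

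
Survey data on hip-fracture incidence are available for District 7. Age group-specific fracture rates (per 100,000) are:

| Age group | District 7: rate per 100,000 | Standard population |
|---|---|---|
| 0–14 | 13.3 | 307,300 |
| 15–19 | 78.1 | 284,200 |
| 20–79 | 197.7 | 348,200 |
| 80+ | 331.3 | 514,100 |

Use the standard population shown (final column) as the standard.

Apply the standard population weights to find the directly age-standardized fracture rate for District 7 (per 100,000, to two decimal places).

182.59

Standard total = 1,453,800; weights = 0.2114, 0.1955, 0.2395, 0.3536.
Standardized rate: 0.2114×13.3 + 0.1955×78.1 + 0.2395×197.7 + 0.3536×331.3 = 182.5860 per 100,000.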